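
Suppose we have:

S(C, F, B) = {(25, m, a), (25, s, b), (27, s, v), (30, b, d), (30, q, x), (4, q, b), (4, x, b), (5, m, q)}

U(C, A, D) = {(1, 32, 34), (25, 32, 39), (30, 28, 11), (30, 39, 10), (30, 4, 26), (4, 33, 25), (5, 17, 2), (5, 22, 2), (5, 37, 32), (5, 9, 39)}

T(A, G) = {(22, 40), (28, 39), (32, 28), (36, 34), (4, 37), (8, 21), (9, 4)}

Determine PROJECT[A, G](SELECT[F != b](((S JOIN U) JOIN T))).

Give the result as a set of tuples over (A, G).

{(22, 40), (28, 39), (32, 28), (4, 37), (9, 4)}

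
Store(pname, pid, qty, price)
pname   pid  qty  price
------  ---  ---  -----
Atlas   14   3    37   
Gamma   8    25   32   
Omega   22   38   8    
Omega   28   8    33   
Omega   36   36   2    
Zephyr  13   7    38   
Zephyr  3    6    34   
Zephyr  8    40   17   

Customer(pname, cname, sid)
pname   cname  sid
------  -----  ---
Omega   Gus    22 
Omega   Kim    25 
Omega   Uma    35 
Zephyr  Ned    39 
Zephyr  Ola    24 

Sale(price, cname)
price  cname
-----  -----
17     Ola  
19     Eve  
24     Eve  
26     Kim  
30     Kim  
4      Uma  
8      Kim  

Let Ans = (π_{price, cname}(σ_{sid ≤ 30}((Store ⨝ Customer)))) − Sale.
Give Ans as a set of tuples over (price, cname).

Store ⋈ Customer (natural join on pname): {(Omega, 22, 38, 8, Gus, 22), (Omega, 22, 38, 8, Kim, 25), (Omega, 22, 38, 8, Uma, 35), (Omega, 28, 8, 33, Gus, 22), (Omega, 28, 8, 33, Kim, 25), (Omega, 28, 8, 33, Uma, 35), (Omega, 36, 36, 2, Gus, 22), (Omega, 36, 36, 2, Kim, 25), (Omega, 36, 36, 2, Uma, 35), (Zephyr, 13, 7, 38, Ned, 39), (Zephyr, 13, 7, 38, Ola, 24), (Zephyr, 3, 6, 34, Ned, 39), (Zephyr, 3, 6, 34, Ola, 24), (Zephyr, 8, 40, 17, Ned, 39), (Zephyr, 8, 40, 17, Ola, 24)}
Selection sid ≤ 30: {(Omega, 22, 38, 8, Gus, 22), (Omega, 22, 38, 8, Kim, 25), (Omega, 28, 8, 33, Gus, 22), (Omega, 28, 8, 33, Kim, 25), (Omega, 36, 36, 2, Gus, 22), (Omega, 36, 36, 2, Kim, 25), (Zephyr, 13, 7, 38, Ola, 24), (Zephyr, 3, 6, 34, Ola, 24), (Zephyr, 8, 40, 17, Ola, 24)}
π[price, cname]: project onto (price, cname) → {(17, Ola), (2, Gus), (2, Kim), (33, Gus), (33, Kim), (34, Ola), (38, Ola), (8, Gus), (8, Kim)}
Set difference of the two operands is {(2, Gus), (2, Kim), (33, Gus), (33, Kim), (34, Ola), (38, Ola), (8, Gus)}.

{(2, Gus), (2, Kim), (33, Gus), (33, Kim), (34, Ola), (38, Ola), (8, Gus)}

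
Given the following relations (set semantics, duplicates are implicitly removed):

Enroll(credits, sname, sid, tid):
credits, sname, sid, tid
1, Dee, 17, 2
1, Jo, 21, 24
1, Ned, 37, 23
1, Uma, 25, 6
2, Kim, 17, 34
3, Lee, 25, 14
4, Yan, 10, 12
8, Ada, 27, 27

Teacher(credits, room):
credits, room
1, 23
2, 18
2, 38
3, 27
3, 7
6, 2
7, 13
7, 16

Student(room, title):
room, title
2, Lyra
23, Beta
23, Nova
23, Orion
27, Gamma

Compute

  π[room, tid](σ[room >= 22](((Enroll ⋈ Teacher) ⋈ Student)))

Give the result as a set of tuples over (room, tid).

{(23, 2), (23, 23), (23, 24), (23, 6), (27, 14)}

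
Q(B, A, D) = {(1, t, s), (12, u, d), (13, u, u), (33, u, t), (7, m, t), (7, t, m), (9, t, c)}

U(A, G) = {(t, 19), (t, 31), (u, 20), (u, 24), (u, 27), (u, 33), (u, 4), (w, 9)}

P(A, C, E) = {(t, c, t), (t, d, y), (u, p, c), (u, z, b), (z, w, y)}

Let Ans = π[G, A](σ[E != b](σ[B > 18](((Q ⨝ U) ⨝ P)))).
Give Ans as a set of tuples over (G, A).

{(20, u), (24, u), (27, u), (33, u), (4, u)}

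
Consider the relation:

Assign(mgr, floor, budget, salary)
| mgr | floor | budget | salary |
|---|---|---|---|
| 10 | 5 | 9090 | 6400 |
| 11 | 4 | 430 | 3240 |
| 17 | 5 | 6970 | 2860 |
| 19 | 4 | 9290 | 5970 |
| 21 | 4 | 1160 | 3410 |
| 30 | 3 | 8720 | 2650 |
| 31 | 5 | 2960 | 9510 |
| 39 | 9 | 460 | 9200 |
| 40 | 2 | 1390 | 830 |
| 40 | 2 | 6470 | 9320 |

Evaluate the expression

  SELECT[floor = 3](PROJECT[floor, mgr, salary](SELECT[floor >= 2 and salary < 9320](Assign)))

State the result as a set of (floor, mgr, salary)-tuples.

{(3, 30, 2650)}

Filtering on floor >= 2 and salary < 9320 leaves {(10, 5, 9090, 6400), (11, 4, 430, 3240), (17, 5, 6970, 2860), (19, 4, 9290, 5970), (21, 4, 1160, 3410), (30, 3, 8720, 2650), (39, 9, 460, 9200), (40, 2, 1390, 830)}.
π_{floor, mgr, salary} gives {(2, 40, 830), (3, 30, 2650), (4, 11, 3240), (4, 19, 5970), (4, 21, 3410), (5, 10, 6400), (5, 17, 2860), (9, 39, 9200)}.
Filtering on floor = 3 leaves {(3, 30, 2650)}.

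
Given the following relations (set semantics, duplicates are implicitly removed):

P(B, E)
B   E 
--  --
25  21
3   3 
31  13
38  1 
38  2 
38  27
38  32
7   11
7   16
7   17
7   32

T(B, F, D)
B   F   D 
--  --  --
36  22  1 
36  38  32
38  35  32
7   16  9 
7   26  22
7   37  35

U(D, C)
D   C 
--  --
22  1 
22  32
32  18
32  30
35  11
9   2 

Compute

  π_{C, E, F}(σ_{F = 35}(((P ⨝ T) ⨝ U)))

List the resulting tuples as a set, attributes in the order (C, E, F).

{(18, 1, 35), (18, 2, 35), (18, 27, 35), (18, 32, 35), (30, 1, 35), (30, 2, 35), (30, 27, 35), (30, 32, 35)}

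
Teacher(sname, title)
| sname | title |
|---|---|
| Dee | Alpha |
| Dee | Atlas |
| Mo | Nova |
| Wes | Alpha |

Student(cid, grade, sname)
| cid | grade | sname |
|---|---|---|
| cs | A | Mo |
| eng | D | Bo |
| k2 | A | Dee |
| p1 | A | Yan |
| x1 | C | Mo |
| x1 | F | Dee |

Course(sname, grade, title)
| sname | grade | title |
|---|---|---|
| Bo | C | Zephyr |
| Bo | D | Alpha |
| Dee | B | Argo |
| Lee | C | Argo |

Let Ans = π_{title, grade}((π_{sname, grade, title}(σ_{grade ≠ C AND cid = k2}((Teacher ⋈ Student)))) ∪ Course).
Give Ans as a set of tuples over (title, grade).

{(Alpha, A), (Alpha, D), (Argo, B), (Argo, C), (Atlas, A), (Zephyr, C)}

Teacher ⋈ Student (natural join on sname): {(Dee, Alpha, k2, A), (Dee, Alpha, x1, F), (Dee, Atlas, k2, A), (Dee, Atlas, x1, F), (Mo, Nova, cs, A), (Mo, Nova, x1, C)}
σ[grade ≠ C AND cid = k2]: keep tuples satisfying grade ≠ C AND cid = k2 → {(Dee, Alpha, k2, A), (Dee, Atlas, k2, A)}
π_{sname, grade, title} gives {(Dee, A, Alpha), (Dee, A, Atlas)}.
Union: {(Dee, A, Alpha), (Dee, A, Atlas)} with {(Bo, C, Zephyr), (Bo, D, Alpha), (Dee, B, Argo), (Lee, C, Argo)} → {(Bo, C, Zephyr), (Bo, D, Alpha), (Dee, A, Alpha), (Dee, A, Atlas), (Dee, B, Argo), (Lee, C, Argo)}
π_{title, grade} gives {(Alpha, A), (Alpha, D), (Argo, B), (Argo, C), (Atlas, A), (Zephyr, C)}.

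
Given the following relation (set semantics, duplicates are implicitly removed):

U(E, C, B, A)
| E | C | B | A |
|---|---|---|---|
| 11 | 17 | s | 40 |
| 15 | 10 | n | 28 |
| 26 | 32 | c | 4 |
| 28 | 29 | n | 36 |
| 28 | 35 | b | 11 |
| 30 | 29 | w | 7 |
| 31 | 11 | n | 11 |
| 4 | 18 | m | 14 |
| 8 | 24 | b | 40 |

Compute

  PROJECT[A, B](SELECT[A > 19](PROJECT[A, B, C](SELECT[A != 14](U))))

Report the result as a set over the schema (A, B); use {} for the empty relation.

σ[A != 14]: keep tuples satisfying A != 14 → {(11, 17, s, 40), (15, 10, n, 28), (26, 32, c, 4), (28, 29, n, 36), (28, 35, b, 11), (30, 29, w, 7), (31, 11, n, 11), (8, 24, b, 40)}
Keep only column(s) A, B, C: {(11, b, 35), (11, n, 11), (28, n, 10), (36, n, 29), (4, c, 32), (40, b, 24), (40, s, 17), (7, w, 29)}
σ[A > 19]: keep tuples satisfying A > 19 → {(28, n, 10), (36, n, 29), (40, b, 24), (40, s, 17)}
Keep only column(s) A, B: {(28, n), (36, n), (40, b), (40, s)}

{(28, n), (36, n), (40, b), (40, s)}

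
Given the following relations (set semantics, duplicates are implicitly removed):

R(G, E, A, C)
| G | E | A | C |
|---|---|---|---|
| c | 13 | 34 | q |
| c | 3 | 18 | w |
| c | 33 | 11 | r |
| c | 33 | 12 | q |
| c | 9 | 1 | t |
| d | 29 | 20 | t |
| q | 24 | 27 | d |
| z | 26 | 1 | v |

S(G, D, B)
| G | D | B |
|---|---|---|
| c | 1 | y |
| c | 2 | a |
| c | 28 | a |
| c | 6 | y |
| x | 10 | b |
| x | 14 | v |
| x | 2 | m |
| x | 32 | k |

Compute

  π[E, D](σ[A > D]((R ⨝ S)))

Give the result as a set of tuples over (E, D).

{(13, 1), (13, 2), (13, 28), (13, 6), (3, 1), (3, 2), (3, 6), (33, 1), (33, 2), (33, 6)}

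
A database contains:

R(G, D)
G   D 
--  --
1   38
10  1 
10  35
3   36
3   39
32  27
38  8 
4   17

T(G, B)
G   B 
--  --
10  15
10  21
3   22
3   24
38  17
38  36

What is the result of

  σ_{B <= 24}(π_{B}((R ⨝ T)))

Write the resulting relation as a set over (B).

{15, 17, 21, 22, 24}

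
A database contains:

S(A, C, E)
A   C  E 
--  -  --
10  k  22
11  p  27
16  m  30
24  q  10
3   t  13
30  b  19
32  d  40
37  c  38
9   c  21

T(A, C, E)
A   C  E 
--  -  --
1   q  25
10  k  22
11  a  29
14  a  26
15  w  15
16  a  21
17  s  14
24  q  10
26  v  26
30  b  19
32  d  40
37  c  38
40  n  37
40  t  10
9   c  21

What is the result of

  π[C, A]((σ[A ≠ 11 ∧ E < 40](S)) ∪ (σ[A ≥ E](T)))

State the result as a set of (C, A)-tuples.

{(b, 30), (c, 37), (c, 9), (k, 10), (m, 16), (n, 40), (q, 24), (s, 17), (t, 3), (t, 40), (v, 26), (w, 15)}

Selection A ≠ 11 ∧ E < 40: {(10, k, 22), (16, m, 30), (24, q, 10), (3, t, 13), (30, b, 19), (37, c, 38), (9, c, 21)}
Selection A ≥ E: {(15, w, 15), (17, s, 14), (24, q, 10), (26, v, 26), (30, b, 19), (40, n, 37), (40, t, 10)}
Union: {(10, k, 22), (16, m, 30), (24, q, 10), (3, t, 13), (30, b, 19), (37, c, 38), (9, c, 21)} with {(15, w, 15), (17, s, 14), (24, q, 10), (26, v, 26), (30, b, 19), (40, n, 37), (40, t, 10)} → {(10, k, 22), (15, w, 15), (16, m, 30), (17, s, 14), (24, q, 10), (26, v, 26), (3, t, 13), (30, b, 19), (37, c, 38), (40, n, 37), (40, t, 10), (9, c, 21)}
Keep only column(s) C, A: {(b, 30), (c, 37), (c, 9), (k, 10), (m, 16), (n, 40), (q, 24), (s, 17), (t, 3), (t, 40), (v, 26), (w, 15)}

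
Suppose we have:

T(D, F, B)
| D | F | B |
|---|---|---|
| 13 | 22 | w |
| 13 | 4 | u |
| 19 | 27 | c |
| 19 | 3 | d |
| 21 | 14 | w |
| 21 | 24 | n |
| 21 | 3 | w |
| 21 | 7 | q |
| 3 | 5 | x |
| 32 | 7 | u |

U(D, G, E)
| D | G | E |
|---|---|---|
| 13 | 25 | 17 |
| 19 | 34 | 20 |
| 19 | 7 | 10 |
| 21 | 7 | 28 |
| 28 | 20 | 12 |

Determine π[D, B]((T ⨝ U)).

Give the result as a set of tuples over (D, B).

{(13, u), (13, w), (19, c), (19, d), (21, n), (21, q), (21, w)}

Natural join on D: {(13, 22, w, 25, 17), (13, 4, u, 25, 17), (19, 27, c, 34, 20), (19, 27, c, 7, 10), (19, 3, d, 34, 20), (19, 3, d, 7, 10), (21, 14, w, 7, 28), (21, 24, n, 7, 28), (21, 3, w, 7, 28), (21, 7, q, 7, 28)}
π[D, B]: project onto (D, B) (3 duplicate(s) eliminated) → {(13, u), (13, w), (19, c), (19, d), (21, n), (21, q), (21, w)}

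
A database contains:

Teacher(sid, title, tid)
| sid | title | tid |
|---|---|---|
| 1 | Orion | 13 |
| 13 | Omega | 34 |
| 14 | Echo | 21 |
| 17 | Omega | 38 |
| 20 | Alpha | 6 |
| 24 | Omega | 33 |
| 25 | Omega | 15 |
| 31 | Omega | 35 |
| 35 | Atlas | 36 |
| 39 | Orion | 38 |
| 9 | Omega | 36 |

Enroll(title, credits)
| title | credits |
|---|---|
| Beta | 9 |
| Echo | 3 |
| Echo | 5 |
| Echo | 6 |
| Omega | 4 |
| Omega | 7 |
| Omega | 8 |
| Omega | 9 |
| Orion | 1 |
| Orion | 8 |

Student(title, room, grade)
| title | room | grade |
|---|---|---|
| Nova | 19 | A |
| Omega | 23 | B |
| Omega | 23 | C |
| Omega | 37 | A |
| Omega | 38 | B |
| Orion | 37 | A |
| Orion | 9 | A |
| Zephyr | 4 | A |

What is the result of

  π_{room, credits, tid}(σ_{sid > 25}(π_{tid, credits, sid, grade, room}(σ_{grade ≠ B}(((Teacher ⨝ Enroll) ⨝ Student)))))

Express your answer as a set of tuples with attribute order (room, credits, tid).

{(23, 4, 35), (23, 7, 35), (23, 8, 35), (23, 9, 35), (37, 1, 38), (37, 4, 35), (37, 7, 35), (37, 8, 35), (37, 8, 38), (37, 9, 35), (9, 1, 38), (9, 8, 38)}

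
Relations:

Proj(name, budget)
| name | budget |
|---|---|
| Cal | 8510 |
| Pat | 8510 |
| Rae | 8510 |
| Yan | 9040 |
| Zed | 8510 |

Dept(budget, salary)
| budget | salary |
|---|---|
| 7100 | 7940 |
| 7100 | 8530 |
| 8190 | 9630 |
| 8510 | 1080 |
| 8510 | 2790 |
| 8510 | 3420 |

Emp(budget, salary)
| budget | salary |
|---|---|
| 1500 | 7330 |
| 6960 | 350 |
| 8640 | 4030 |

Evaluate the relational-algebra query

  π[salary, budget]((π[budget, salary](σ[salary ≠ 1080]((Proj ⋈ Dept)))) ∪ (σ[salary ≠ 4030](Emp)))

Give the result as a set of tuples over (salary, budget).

{(2790, 8510), (3420, 8510), (350, 6960), (7330, 1500)}

Proj ⋈ Dept (natural join on budget): {(Cal, 8510, 1080), (Cal, 8510, 2790), (Cal, 8510, 3420), (Pat, 8510, 1080), (Pat, 8510, 2790), (Pat, 8510, 3420), (Rae, 8510, 1080), (Rae, 8510, 2790), (Rae, 8510, 3420), (Zed, 8510, 1080), (Zed, 8510, 2790), (Zed, 8510, 3420)}
Selection salary ≠ 1080: {(Cal, 8510, 2790), (Cal, 8510, 3420), (Pat, 8510, 2790), (Pat, 8510, 3420), (Rae, 8510, 2790), (Rae, 8510, 3420), (Zed, 8510, 2790), (Zed, 8510, 3420)}
Projecting to budget, salary (6 duplicate(s) eliminated): {(8510, 2790), (8510, 3420)}
Selection salary ≠ 4030: {(1500, 7330), (6960, 350)}
Taking the union: {(1500, 7330), (6960, 350), (8510, 2790), (8510, 3420)}
Projecting to salary, budget: {(2790, 8510), (3420, 8510), (350, 6960), (7330, 1500)}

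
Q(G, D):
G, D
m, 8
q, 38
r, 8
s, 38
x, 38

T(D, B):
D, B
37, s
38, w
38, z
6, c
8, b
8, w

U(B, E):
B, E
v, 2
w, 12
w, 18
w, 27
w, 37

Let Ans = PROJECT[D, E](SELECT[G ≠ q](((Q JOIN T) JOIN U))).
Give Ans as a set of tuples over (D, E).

Q ⋈ T (natural join on D): {(m, 8, b), (m, 8, w), (q, 38, w), (q, 38, z), (r, 8, b), (r, 8, w), (s, 38, w), (s, 38, z), (x, 38, w), (x, 38, z)}
(Q JOIN T) ⋈ U (natural join on B): {(m, 8, w, 12), (m, 8, w, 18), (m, 8, w, 27), (m, 8, w, 37), (q, 38, w, 12), (q, 38, w, 18), (q, 38, w, 27), (q, 38, w, 37), (r, 8, w, 12), (r, 8, w, 18), (r, 8, w, 27), (r, 8, w, 37), (s, 38, w, 12), (s, 38, w, 18), (s, 38, w, 27), (s, 38, w, 37), (x, 38, w, 12), (x, 38, w, 18), (x, 38, w, 27), (x, 38, w, 37)}
σ[G ≠ q]: keep tuples satisfying G ≠ q → {(m, 8, w, 12), (m, 8, w, 18), (m, 8, w, 27), (m, 8, w, 37), (r, 8, w, 12), (r, 8, w, 18), (r, 8, w, 27), (r, 8, w, 37), (s, 38, w, 12), (s, 38, w, 18), (s, 38, w, 27), (s, 38, w, 37), (x, 38, w, 12), (x, 38, w, 18), (x, 38, w, 27), (x, 38, w, 37)}
π[D, E]: project onto (D, E) (8 duplicate(s) eliminated) → {(38, 12), (38, 18), (38, 27), (38, 37), (8, 12), (8, 18), (8, 27), (8, 37)}

{(38, 12), (38, 18), (38, 27), (38, 37), (8, 12), (8, 18), (8, 27), (8, 37)}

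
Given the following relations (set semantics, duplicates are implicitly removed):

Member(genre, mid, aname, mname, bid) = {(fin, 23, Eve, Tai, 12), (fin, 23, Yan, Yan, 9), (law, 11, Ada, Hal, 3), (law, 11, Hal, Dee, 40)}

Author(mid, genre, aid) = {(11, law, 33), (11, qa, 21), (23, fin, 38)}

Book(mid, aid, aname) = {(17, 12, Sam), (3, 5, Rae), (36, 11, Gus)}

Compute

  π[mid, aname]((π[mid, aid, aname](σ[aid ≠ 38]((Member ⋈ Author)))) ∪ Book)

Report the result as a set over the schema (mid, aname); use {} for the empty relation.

Joining Member and Author on genre, mid yields {(fin, 23, Eve, Tai, 12, 38), (fin, 23, Yan, Yan, 9, 38), (law, 11, Ada, Hal, 3, 33), (law, 11, Hal, Dee, 40, 33)}.
Selection aid ≠ 38: {(law, 11, Ada, Hal, 3, 33), (law, 11, Hal, Dee, 40, 33)}
Projecting to mid, aid, aname: {(11, 33, Ada), (11, 33, Hal)}
Taking the union: {(11, 33, Ada), (11, 33, Hal), (17, 12, Sam), (3, 5, Rae), (36, 11, Gus)}
Projecting to mid, aname: {(11, Ada), (11, Hal), (17, Sam), (3, Rae), (36, Gus)}

{(11, Ada), (11, Hal), (17, Sam), (3, Rae), (36, Gus)}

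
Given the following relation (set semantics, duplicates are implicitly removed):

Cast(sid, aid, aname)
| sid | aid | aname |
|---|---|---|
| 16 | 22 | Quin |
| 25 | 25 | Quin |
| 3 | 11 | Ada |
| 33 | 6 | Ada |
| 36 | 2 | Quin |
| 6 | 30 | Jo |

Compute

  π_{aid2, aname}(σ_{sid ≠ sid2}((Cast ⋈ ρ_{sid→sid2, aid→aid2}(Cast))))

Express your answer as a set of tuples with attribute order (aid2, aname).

{(11, Ada), (2, Quin), (22, Quin), (25, Quin), (6, Ada)}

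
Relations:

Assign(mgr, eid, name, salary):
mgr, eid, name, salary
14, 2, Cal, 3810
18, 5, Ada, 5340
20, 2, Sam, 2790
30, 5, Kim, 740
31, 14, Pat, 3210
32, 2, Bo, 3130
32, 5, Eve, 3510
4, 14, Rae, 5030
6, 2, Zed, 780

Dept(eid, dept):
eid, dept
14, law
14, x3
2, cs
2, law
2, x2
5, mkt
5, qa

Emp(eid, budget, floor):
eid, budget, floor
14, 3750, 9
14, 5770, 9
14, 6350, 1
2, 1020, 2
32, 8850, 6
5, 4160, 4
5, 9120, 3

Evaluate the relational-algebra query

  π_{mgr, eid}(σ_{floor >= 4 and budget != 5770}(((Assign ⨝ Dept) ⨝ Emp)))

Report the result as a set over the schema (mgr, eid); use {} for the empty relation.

{(18, 5), (30, 5), (31, 14), (32, 5), (4, 14)}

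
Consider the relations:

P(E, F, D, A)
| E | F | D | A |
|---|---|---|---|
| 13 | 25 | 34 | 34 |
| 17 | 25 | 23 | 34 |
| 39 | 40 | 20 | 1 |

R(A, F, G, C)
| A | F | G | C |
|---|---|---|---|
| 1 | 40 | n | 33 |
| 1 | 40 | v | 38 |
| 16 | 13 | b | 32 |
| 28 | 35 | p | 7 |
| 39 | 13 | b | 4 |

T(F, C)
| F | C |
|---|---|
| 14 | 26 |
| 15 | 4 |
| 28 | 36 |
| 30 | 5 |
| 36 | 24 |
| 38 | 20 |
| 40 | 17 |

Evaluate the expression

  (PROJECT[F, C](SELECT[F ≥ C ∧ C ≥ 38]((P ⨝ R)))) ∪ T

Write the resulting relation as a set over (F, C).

{(14, 26), (15, 4), (28, 36), (30, 5), (36, 24), (38, 20), (40, 17), (40, 38)}

P ⋈ R (natural join on F, A): {(39, 40, 20, 1, n, 33), (39, 40, 20, 1, v, 38)}
σ[F ≥ C ∧ C ≥ 38]: keep tuples satisfying F ≥ C ∧ C ≥ 38 → {(39, 40, 20, 1, v, 38)}
π_{F, C} gives {(40, 38)}.
Set union of the two operands is {(14, 26), (15, 4), (28, 36), (30, 5), (36, 24), (38, 20), (40, 17), (40, 38)}.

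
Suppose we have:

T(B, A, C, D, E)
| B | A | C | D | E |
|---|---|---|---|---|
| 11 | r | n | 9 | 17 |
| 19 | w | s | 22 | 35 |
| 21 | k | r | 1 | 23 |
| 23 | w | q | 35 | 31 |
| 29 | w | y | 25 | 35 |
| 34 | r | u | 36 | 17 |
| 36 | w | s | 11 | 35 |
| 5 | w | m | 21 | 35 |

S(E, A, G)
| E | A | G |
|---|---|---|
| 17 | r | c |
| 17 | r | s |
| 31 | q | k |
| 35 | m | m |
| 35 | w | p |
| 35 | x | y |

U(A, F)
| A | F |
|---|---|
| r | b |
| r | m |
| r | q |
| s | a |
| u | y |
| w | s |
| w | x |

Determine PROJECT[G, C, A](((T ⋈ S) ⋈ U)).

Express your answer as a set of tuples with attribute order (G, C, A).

Joining T and S on A, E yields {(11, r, n, 9, 17, c), (11, r, n, 9, 17, s), (19, w, s, 22, 35, p), (29, w, y, 25, 35, p), (34, r, u, 36, 17, c), (34, r, u, 36, 17, s), (36, w, s, 11, 35, p), (5, w, m, 21, 35, p)}.
Joining (T ⋈ S) and U on A yields {(11, r, n, 9, 17, c, b), (11, r, n, 9, 17, c, m), (11, r, n, 9, 17, c, q), (11, r, n, 9, 17, s, b), (11, r, n, 9, 17, s, m), (11, r, n, 9, 17, s, q), (19, w, s, 22, 35, p, s), (19, w, s, 22, 35, p, x), (29, w, y, 25, 35, p, s), (29, w, y, 25, 35, p, x), (34, r, u, 36, 17, c, b), (34, r, u, 36, 17, c, m), (34, r, u, 36, 17, c, q), (34, r, u, 36, 17, s, b), (34, r, u, 36, 17, s, m), (34, r, u, 36, 17, s, q), (36, w, s, 11, 35, p, s), (36, w, s, 11, 35, p, x), (5, w, m, 21, 35, p, s), (5, w, m, 21, 35, p, x)}.
π[G, C, A]: project onto (G, C, A) (13 duplicate(s) eliminated) → {(c, n, r), (c, u, r), (p, m, w), (p, s, w), (p, y, w), (s, n, r), (s, u, r)}

{(c, n, r), (c, u, r), (p, m, w), (p, s, w), (p, y, w), (s, n, r), (s, u, r)}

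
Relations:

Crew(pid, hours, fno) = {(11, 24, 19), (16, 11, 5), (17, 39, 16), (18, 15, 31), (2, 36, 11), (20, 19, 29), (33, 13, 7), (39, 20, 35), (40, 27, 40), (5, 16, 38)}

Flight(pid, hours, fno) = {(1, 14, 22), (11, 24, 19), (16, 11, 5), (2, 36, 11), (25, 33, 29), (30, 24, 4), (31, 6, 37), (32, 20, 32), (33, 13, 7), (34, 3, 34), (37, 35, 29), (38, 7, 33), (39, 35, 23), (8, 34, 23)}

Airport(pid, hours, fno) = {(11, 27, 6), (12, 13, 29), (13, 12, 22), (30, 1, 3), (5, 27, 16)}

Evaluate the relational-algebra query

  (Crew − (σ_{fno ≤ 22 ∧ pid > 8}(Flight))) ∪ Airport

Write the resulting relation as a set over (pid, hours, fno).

{(11, 27, 6), (12, 13, 29), (13, 12, 22), (17, 39, 16), (18, 15, 31), (2, 36, 11), (20, 19, 29), (30, 1, 3), (39, 20, 35), (40, 27, 40), (5, 16, 38), (5, 27, 16)}

σ[fno ≤ 22 ∧ pid > 8]: keep tuples satisfying fno ≤ 22 ∧ pid > 8 → {(11, 24, 19), (16, 11, 5), (30, 24, 4), (33, 13, 7)}
Difference: {(11, 24, 19), (16, 11, 5), (17, 39, 16), (18, 15, 31), (2, 36, 11), (20, 19, 29), (33, 13, 7), (39, 20, 35), (40, 27, 40), (5, 16, 38)} with {(11, 24, 19), (16, 11, 5), (30, 24, 4), (33, 13, 7)} → {(17, 39, 16), (18, 15, 31), (2, 36, 11), (20, 19, 29), (39, 20, 35), (40, 27, 40), (5, 16, 38)}
Union: {(17, 39, 16), (18, 15, 31), (2, 36, 11), (20, 19, 29), (39, 20, 35), (40, 27, 40), (5, 16, 38)} with {(11, 27, 6), (12, 13, 29), (13, 12, 22), (30, 1, 3), (5, 27, 16)} → {(11, 27, 6), (12, 13, 29), (13, 12, 22), (17, 39, 16), (18, 15, 31), (2, 36, 11), (20, 19, 29), (30, 1, 3), (39, 20, 35), (40, 27, 40), (5, 16, 38), (5, 27, 16)}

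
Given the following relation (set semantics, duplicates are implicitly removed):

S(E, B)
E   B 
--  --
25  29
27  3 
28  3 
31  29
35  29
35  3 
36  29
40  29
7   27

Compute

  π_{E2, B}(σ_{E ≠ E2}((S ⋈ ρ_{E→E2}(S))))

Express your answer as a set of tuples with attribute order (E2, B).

{(25, 29), (27, 3), (28, 3), (31, 29), (35, 29), (35, 3), (36, 29), (40, 29)}

ρ[E→E2]: schema becomes (E2, B); tuples unchanged.
S ⋈ ρ_{E→E2}(S) (natural join on B): {(25, 29, 25), (25, 29, 31), (25, 29, 35), (25, 29, 36), (25, 29, 40), (27, 3, 27), (27, 3, 28), (27, 3, 35), (28, 3, 27), (28, 3, 28), (28, 3, 35), (31, 29, 25), (31, 29, 31), (31, 29, 35), (31, 29, 36), (31, 29, 40), (35, 29, 25), (35, 29, 31), (35, 29, 35), (35, 29, 36), (35, 29, 40), (35, 3, 27), (35, 3, 28), (35, 3, 35), (36, 29, 25), (36, 29, 31), (36, 29, 35), (36, 29, 36), (36, 29, 40), (40, 29, 25), (40, 29, 31), (40, 29, 35), (40, 29, 36), (40, 29, 40), (7, 27, 7)}
σ[E ≠ E2]: keep tuples satisfying E ≠ E2 → {(25, 29, 31), (25, 29, 35), (25, 29, 36), (25, 29, 40), (27, 3, 28), (27, 3, 35), (28, 3, 27), (28, 3, 35), (31, 29, 25), (31, 29, 35), (31, 29, 36), (31, 29, 40), (35, 29, 25), (35, 29, 31), (35, 29, 36), (35, 29, 40), (35, 3, 27), (35, 3, 28), (36, 29, 25), (36, 29, 31), (36, 29, 35), (36, 29, 40), (40, 29, 25), (40, 29, 31), (40, 29, 35), (40, 29, 36)}
Keep only column(s) E2, B (18 duplicate(s) eliminated): {(25, 29), (27, 3), (28, 3), (31, 29), (35, 29), (35, 3), (36, 29), (40, 29)}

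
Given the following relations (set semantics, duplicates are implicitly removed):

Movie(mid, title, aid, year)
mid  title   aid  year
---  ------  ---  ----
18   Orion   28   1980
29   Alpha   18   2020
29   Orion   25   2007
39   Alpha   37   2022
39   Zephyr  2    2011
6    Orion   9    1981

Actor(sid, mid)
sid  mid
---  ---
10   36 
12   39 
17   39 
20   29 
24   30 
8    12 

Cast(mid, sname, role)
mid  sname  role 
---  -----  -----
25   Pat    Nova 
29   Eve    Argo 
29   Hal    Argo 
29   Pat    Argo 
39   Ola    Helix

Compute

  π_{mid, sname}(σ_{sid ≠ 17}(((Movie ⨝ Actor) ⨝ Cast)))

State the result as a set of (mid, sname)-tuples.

Movie ⋈ Actor (natural join on mid): {(29, Alpha, 18, 2020, 20), (29, Orion, 25, 2007, 20), (39, Alpha, 37, 2022, 12), (39, Alpha, 37, 2022, 17), (39, Zephyr, 2, 2011, 12), (39, Zephyr, 2, 2011, 17)}
(Movie ⨝ Actor) ⋈ Cast (natural join on mid): {(29, Alpha, 18, 2020, 20, Eve, Argo), (29, Alpha, 18, 2020, 20, Hal, Argo), (29, Alpha, 18, 2020, 20, Pat, Argo), (29, Orion, 25, 2007, 20, Eve, Argo), (29, Orion, 25, 2007, 20, Hal, Argo), (29, Orion, 25, 2007, 20, Pat, Argo), (39, Alpha, 37, 2022, 12, Ola, Helix), (39, Alpha, 37, 2022, 17, Ola, Helix), (39, Zephyr, 2, 2011, 12, Ola, Helix), (39, Zephyr, 2, 2011, 17, Ola, Helix)}
Apply σ_{sid ≠ 17}; surviving tuples: {(29, Alpha, 18, 2020, 20, Eve, Argo), (29, Alpha, 18, 2020, 20, Hal, Argo), (29, Alpha, 18, 2020, 20, Pat, Argo), (29, Orion, 25, 2007, 20, Eve, Argo), (29, Orion, 25, 2007, 20, Hal, Argo), (29, Orion, 25, 2007, 20, Pat, Argo), (39, Alpha, 37, 2022, 12, Ola, Helix), (39, Zephyr, 2, 2011, 12, Ola, Helix)}
π[mid, sname]: project onto (mid, sname) (4 duplicate(s) eliminated) → {(29, Eve), (29, Hal), (29, Pat), (39, Ola)}

{(29, Eve), (29, Hal), (29, Pat), (39, Ola)}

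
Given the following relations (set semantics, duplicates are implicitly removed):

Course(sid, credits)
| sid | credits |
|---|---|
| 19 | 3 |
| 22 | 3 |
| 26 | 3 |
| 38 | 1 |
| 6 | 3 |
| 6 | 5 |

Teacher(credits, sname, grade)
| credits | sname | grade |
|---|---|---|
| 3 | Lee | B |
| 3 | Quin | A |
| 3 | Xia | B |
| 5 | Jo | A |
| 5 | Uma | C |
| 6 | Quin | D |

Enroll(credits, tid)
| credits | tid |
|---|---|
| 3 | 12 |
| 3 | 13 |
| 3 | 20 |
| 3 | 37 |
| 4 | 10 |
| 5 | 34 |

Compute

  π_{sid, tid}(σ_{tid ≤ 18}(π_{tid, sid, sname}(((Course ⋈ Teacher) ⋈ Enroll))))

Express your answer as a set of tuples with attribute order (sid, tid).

Joining Course and Teacher on credits yields {(19, 3, Lee, B), (19, 3, Quin, A), (19, 3, Xia, B), (22, 3, Lee, B), (22, 3, Quin, A), (22, 3, Xia, B), (26, 3, Lee, B), (26, 3, Quin, A), (26, 3, Xia, B), (6, 3, Lee, B), (6, 3, Quin, A), (6, 3, Xia, B), (6, 5, Jo, A), (6, 5, Uma, C)}.
Joining (Course ⋈ Teacher) and Enroll on credits yields {(19, 3, Lee, B, 12), (19, 3, Lee, B, 13), (19, 3, Lee, B, 20), (19, 3, Lee, B, 37), (19, 3, Quin, A, 12), (19, 3, Quin, A, 13), (19, 3, Quin, A, 20), (19, 3, Quin, A, 37), (19, 3, Xia, B, 12), (19, 3, Xia, B, 13), (19, 3, Xia, B, 20), (19, 3, Xia, B, 37), (22, 3, Lee, B, 12), (22, 3, Lee, B, 13), (22, 3, Lee, B, 20), (22, 3, Lee, B, 37), (22, 3, Quin, A, 12), (22, 3, Quin, A, 13), (22, 3, Quin, A, 20), (22, 3, Quin, A, 37), (22, 3, Xia, B, 12), (22, 3, Xia, B, 13), (22, 3, Xia, B, 20), (22, 3, Xia, B, 37), (26, 3, Lee, B, 12), (26, 3, Lee, B, 13), (26, 3, Lee, B, 20), (26, 3, Lee, B, 37), (26, 3, Quin, A, 12), (26, 3, Quin, A, 13), (26, 3, Quin, A, 20), (26, 3, Quin, A, 37), (26, 3, Xia, B, 12), (26, 3, Xia, B, 13), (26, 3, Xia, B, 20), (26, 3, Xia, B, 37), (6, 3, Lee, B, 12), (6, 3, Lee, B, 13), (6, 3, Lee, B, 20), (6, 3, Lee, B, 37), (6, 3, Quin, A, 12), (6, 3, Quin, A, 13), (6, 3, Quin, A, 20), (6, 3, Quin, A, 37), (6, 3, Xia, B, 12), (6, 3, Xia, B, 13), (6, 3, Xia, B, 20), (6, 3, Xia, B, 37), (6, 5, Jo, A, 34), (6, 5, Uma, C, 34)}.
π_{tid, sid, sname} gives {(12, 19, Lee), (12, 19, Quin), (12, 19, Xia), (12, 22, Lee), (12, 22, Quin), (12, 22, Xia), (12, 26, Lee), (12, 26, Quin), (12, 26, Xia), (12, 6, Lee), (12, 6, Quin), (12, 6, Xia), (13, 19, Lee), (13, 19, Quin), (13, 19, Xia), (13, 22, Lee), (13, 22, Quin), (13, 22, Xia), (13, 26, Lee), (13, 26, Quin), (13, 26, Xia), (13, 6, Lee), (13, 6, Quin), (13, 6, Xia), (20, 19, Lee), (20, 19, Quin), (20, 19, Xia), (20, 22, Lee), (20, 22, Quin), (20, 22, Xia), (20, 26, Lee), (20, 26, Quin), (20, 26, Xia), (20, 6, Lee), (20, 6, Quin), (20, 6, Xia), (34, 6, Jo), (34, 6, Uma), (37, 19, Lee), (37, 19, Quin), (37, 19, Xia), (37, 22, Lee), (37, 22, Quin), (37, 22, Xia), (37, 26, Lee), (37, 26, Quin), (37, 26, Xia), (37, 6, Lee), (37, 6, Quin), (37, 6, Xia)}.
Filtering on tid ≤ 18 leaves {(12, 19, Lee), (12, 19, Quin), (12, 19, Xia), (12, 22, Lee), (12, 22, Quin), (12, 22, Xia), (12, 26, Lee), (12, 26, Quin), (12, 26, Xia), (12, 6, Lee), (12, 6, Quin), (12, 6, Xia), (13, 19, Lee), (13, 19, Quin), (13, 19, Xia), (13, 22, Lee), (13, 22, Quin), (13, 22, Xia), (13, 26, Lee), (13, 26, Quin), (13, 26, Xia), (13, 6, Lee), (13, 6, Quin), (13, 6, Xia)}.
π_{sid, tid} gives {(19, 12), (19, 13), (22, 12), (22, 13), (26, 12), (26, 13), (6, 12), (6, 13)} (16 duplicate(s) eliminated).

{(19, 12), (19, 13), (22, 12), (22, 13), (26, 12), (26, 13), (6, 12), (6, 13)}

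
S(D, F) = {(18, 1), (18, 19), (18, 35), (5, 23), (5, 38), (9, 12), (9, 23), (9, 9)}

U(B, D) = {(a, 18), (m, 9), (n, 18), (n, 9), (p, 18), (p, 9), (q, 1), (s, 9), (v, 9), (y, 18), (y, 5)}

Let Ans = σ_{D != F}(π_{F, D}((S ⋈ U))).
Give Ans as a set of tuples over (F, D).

{(1, 18), (12, 9), (19, 18), (23, 5), (23, 9), (35, 18), (38, 5)}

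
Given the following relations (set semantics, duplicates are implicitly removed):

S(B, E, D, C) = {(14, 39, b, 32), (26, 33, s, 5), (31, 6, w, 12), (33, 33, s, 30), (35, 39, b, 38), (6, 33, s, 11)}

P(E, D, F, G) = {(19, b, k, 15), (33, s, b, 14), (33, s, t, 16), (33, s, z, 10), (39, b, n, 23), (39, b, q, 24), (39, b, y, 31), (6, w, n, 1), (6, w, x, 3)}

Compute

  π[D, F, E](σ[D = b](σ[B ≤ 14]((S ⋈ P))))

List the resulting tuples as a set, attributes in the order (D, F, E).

Joining S and P on E, D yields {(14, 39, b, 32, n, 23), (14, 39, b, 32, q, 24), (14, 39, b, 32, y, 31), (26, 33, s, 5, b, 14), (26, 33, s, 5, t, 16), (26, 33, s, 5, z, 10), (31, 6, w, 12, n, 1), (31, 6, w, 12, x, 3), (33, 33, s, 30, b, 14), (33, 33, s, 30, t, 16), (33, 33, s, 30, z, 10), (35, 39, b, 38, n, 23), (35, 39, b, 38, q, 24), (35, 39, b, 38, y, 31), (6, 33, s, 11, b, 14), (6, 33, s, 11, t, 16), (6, 33, s, 11, z, 10)}.
Filtering on B ≤ 14 leaves {(14, 39, b, 32, n, 23), (14, 39, b, 32, q, 24), (14, 39, b, 32, y, 31), (6, 33, s, 11, b, 14), (6, 33, s, 11, t, 16), (6, 33, s, 11, z, 10)}.
Filtering on D = b leaves {(14, 39, b, 32, n, 23), (14, 39, b, 32, q, 24), (14, 39, b, 32, y, 31)}.
π[D, F, E]: project onto (D, F, E) → {(b, n, 39), (b, q, 39), (b, y, 39)}

{(b, n, 39), (b, q, 39), (b, y, 39)}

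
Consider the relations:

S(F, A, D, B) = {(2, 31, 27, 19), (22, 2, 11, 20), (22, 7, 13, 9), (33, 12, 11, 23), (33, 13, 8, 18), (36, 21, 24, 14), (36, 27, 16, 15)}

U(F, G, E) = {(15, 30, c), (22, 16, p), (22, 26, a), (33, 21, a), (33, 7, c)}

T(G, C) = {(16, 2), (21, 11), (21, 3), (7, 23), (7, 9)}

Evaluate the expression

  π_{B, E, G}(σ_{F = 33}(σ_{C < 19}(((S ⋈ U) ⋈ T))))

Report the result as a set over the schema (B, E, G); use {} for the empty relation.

{(18, a, 21), (18, c, 7), (23, a, 21), (23, c, 7)}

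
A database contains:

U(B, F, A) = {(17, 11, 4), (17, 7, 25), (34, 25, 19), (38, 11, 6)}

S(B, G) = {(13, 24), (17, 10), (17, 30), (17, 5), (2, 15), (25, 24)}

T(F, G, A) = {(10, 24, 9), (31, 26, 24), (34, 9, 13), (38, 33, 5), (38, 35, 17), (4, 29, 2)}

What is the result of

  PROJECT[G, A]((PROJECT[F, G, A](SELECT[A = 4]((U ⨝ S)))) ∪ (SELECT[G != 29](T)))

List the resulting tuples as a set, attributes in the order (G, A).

{(10, 4), (24, 9), (26, 24), (30, 4), (33, 5), (35, 17), (5, 4), (9, 13)}

Natural join on B: {(17, 11, 4, 10), (17, 11, 4, 30), (17, 11, 4, 5), (17, 7, 25, 10), (17, 7, 25, 30), (17, 7, 25, 5)}
σ[A = 4]: keep tuples satisfying A = 4 → {(17, 11, 4, 10), (17, 11, 4, 30), (17, 11, 4, 5)}
π[F, G, A]: project onto (F, G, A) → {(11, 10, 4), (11, 30, 4), (11, 5, 4)}
σ[G != 29]: keep tuples satisfying G != 29 → {(10, 24, 9), (31, 26, 24), (34, 9, 13), (38, 33, 5), (38, 35, 17)}
Taking the union: {(10, 24, 9), (11, 10, 4), (11, 30, 4), (11, 5, 4), (31, 26, 24), (34, 9, 13), (38, 33, 5), (38, 35, 17)}
π[G, A]: project onto (G, A) → {(10, 4), (24, 9), (26, 24), (30, 4), (33, 5), (35, 17), (5, 4), (9, 13)}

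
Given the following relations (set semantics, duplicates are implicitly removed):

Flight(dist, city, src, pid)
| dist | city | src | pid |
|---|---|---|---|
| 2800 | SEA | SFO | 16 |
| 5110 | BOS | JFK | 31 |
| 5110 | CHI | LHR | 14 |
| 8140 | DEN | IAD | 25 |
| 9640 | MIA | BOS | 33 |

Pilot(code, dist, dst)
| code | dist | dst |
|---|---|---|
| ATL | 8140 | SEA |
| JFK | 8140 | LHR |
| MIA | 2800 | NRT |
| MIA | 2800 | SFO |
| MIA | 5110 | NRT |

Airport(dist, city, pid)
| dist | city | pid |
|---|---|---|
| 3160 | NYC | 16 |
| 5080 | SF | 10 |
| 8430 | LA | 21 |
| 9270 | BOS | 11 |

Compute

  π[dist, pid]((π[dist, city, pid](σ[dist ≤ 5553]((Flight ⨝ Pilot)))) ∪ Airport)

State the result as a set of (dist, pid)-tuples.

{(2800, 16), (3160, 16), (5080, 10), (5110, 14), (5110, 31), (8430, 21), (9270, 11)}

Flight ⋈ Pilot (natural join on dist): {(2800, SEA, SFO, 16, MIA, NRT), (2800, SEA, SFO, 16, MIA, SFO), (5110, BOS, JFK, 31, MIA, NRT), (5110, CHI, LHR, 14, MIA, NRT), (8140, DEN, IAD, 25, ATL, SEA), (8140, DEN, IAD, 25, JFK, LHR)}
Selection dist ≤ 5553: {(2800, SEA, SFO, 16, MIA, NRT), (2800, SEA, SFO, 16, MIA, SFO), (5110, BOS, JFK, 31, MIA, NRT), (5110, CHI, LHR, 14, MIA, NRT)}
Keep only column(s) dist, city, pid (1 duplicate(s) eliminated): {(2800, SEA, 16), (5110, BOS, 31), (5110, CHI, 14)}
Union: {(2800, SEA, 16), (5110, BOS, 31), (5110, CHI, 14)} with {(3160, NYC, 16), (5080, SF, 10), (8430, LA, 21), (9270, BOS, 11)} → {(2800, SEA, 16), (3160, NYC, 16), (5080, SF, 10), (5110, BOS, 31), (5110, CHI, 14), (8430, LA, 21), (9270, BOS, 11)}
Keep only column(s) dist, pid: {(2800, 16), (3160, 16), (5080, 10), (5110, 14), (5110, 31), (8430, 21), (9270, 11)}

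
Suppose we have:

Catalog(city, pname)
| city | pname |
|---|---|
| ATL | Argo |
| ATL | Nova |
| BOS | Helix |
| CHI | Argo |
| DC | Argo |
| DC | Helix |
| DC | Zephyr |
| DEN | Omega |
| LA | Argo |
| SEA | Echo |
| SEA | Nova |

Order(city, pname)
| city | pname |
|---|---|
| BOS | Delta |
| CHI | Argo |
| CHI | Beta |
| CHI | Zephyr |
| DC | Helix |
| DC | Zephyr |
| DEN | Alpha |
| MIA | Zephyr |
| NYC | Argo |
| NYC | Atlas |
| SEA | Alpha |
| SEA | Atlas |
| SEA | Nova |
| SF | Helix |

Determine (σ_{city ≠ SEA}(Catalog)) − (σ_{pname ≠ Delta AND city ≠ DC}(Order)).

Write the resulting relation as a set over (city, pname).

Apply σ_{city ≠ SEA}; surviving tuples: {(ATL, Argo), (ATL, Nova), (BOS, Helix), (CHI, Argo), (DC, Argo), (DC, Helix), (DC, Zephyr), (DEN, Omega), (LA, Argo)}
Apply σ_{pname ≠ Delta AND city ≠ DC}; surviving tuples: {(CHI, Argo), (CHI, Beta), (CHI, Zephyr), (DEN, Alpha), (MIA, Zephyr), (NYC, Argo), (NYC, Atlas), (SEA, Alpha), (SEA, Atlas), (SEA, Nova), (SF, Helix)}
Difference: {(ATL, Argo), (ATL, Nova), (BOS, Helix), (CHI, Argo), (DC, Argo), (DC, Helix), (DC, Zephyr), (DEN, Omega), (LA, Argo)} with {(CHI, Argo), (CHI, Beta), (CHI, Zephyr), (DEN, Alpha), (MIA, Zephyr), (NYC, Argo), (NYC, Atlas), (SEA, Alpha), (SEA, Atlas), (SEA, Nova), (SF, Helix)} → {(ATL, Argo), (ATL, Nova), (BOS, Helix), (DC, Argo), (DC, Helix), (DC, Zephyr), (DEN, Omega), (LA, Argo)}

{(ATL, Argo), (ATL, Nova), (BOS, Helix), (DC, Argo), (DC, Helix), (DC, Zephyr), (DEN, Omega), (LA, Argo)}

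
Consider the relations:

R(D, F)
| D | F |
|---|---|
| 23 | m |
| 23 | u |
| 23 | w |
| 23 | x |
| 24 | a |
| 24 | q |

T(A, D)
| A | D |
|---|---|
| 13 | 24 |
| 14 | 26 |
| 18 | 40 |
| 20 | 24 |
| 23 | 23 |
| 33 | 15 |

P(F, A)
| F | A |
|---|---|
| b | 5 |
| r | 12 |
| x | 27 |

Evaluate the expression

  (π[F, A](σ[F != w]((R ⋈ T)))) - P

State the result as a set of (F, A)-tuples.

R ⋈ T (natural join on D): {(23, m, 23), (23, u, 23), (23, w, 23), (23, x, 23), (24, a, 13), (24, a, 20), (24, q, 13), (24, q, 20)}
Filtering on F != w leaves {(23, m, 23), (23, u, 23), (23, x, 23), (24, a, 13), (24, a, 20), (24, q, 13), (24, q, 20)}.
Projecting to F, A: {(a, 13), (a, 20), (m, 23), (q, 13), (q, 20), (u, 23), (x, 23)}
Taking the difference: {(a, 13), (a, 20), (m, 23), (q, 13), (q, 20), (u, 23), (x, 23)}

{(a, 13), (a, 20), (m, 23), (q, 13), (q, 20), (u, 23), (x, 23)}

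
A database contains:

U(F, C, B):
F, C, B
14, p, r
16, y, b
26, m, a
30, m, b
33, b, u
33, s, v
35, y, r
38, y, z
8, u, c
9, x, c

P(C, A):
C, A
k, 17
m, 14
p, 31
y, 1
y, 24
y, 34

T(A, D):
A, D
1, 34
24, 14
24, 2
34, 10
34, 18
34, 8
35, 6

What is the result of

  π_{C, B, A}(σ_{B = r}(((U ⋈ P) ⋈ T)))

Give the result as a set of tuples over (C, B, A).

{(y, r, 1), (y, r, 24), (y, r, 34)}

U ⋈ P (natural join on C): {(14, p, r, 31), (16, y, b, 1), (16, y, b, 24), (16, y, b, 34), (26, m, a, 14), (30, m, b, 14), (35, y, r, 1), (35, y, r, 24), (35, y, r, 34), (38, y, z, 1), (38, y, z, 24), (38, y, z, 34)}
(U ⋈ P) ⋈ T (natural join on A): {(16, y, b, 1, 34), (16, y, b, 24, 14), (16, y, b, 24, 2), (16, y, b, 34, 10), (16, y, b, 34, 18), (16, y, b, 34, 8), (35, y, r, 1, 34), (35, y, r, 24, 14), (35, y, r, 24, 2), (35, y, r, 34, 10), (35, y, r, 34, 18), (35, y, r, 34, 8), (38, y, z, 1, 34), (38, y, z, 24, 14), (38, y, z, 24, 2), (38, y, z, 34, 10), (38, y, z, 34, 18), (38, y, z, 34, 8)}
Selection B = r: {(35, y, r, 1, 34), (35, y, r, 24, 14), (35, y, r, 24, 2), (35, y, r, 34, 10), (35, y, r, 34, 18), (35, y, r, 34, 8)}
π_{C, B, A} gives {(y, r, 1), (y, r, 24), (y, r, 34)} (3 duplicate(s) eliminated).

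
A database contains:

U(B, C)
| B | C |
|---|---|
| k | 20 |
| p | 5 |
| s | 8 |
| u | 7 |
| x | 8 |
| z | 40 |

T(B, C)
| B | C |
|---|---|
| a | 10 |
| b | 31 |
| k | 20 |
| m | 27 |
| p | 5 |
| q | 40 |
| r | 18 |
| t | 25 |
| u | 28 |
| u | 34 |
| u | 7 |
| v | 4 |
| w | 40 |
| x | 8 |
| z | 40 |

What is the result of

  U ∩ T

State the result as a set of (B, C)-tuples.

{(k, 20), (p, 5), (u, 7), (x, 8), (z, 40)}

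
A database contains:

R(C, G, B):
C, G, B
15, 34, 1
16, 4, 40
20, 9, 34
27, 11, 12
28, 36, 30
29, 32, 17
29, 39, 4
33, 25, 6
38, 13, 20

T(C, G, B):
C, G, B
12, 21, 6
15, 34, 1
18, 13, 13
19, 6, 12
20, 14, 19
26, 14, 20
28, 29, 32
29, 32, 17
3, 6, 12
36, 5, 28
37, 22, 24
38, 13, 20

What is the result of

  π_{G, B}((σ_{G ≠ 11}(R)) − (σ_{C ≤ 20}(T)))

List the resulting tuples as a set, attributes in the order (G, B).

Filtering on G ≠ 11 leaves {(15, 34, 1), (16, 4, 40), (20, 9, 34), (28, 36, 30), (29, 32, 17), (29, 39, 4), (33, 25, 6), (38, 13, 20)}.
Filtering on C ≤ 20 leaves {(12, 21, 6), (15, 34, 1), (18, 13, 13), (19, 6, 12), (20, 14, 19), (3, 6, 12)}.
Difference: {(15, 34, 1), (16, 4, 40), (20, 9, 34), (28, 36, 30), (29, 32, 17), (29, 39, 4), (33, 25, 6), (38, 13, 20)} with {(12, 21, 6), (15, 34, 1), (18, 13, 13), (19, 6, 12), (20, 14, 19), (3, 6, 12)} → {(16, 4, 40), (20, 9, 34), (28, 36, 30), (29, 32, 17), (29, 39, 4), (33, 25, 6), (38, 13, 20)}
π[G, B]: project onto (G, B) → {(13, 20), (25, 6), (32, 17), (36, 30), (39, 4), (4, 40), (9, 34)}

{(13, 20), (25, 6), (32, 17), (36, 30), (39, 4), (4, 40), (9, 34)}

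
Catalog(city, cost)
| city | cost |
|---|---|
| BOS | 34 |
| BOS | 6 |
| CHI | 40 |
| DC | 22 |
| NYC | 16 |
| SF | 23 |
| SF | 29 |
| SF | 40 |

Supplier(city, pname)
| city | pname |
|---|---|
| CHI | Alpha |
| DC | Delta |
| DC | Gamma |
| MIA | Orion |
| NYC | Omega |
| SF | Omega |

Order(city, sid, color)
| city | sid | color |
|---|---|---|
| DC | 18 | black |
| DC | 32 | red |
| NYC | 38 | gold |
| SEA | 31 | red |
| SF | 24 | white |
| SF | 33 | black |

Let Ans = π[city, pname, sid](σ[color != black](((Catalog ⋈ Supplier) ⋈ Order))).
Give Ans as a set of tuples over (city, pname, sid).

{(DC, Delta, 32), (DC, Gamma, 32), (NYC, Omega, 38), (SF, Omega, 24)}

Catalog ⋈ Supplier (natural join on city): {(CHI, 40, Alpha), (DC, 22, Delta), (DC, 22, Gamma), (NYC, 16, Omega), (SF, 23, Omega), (SF, 29, Omega), (SF, 40, Omega)}
(Catalog ⋈ Supplier) ⋈ Order (natural join on city): {(DC, 22, Delta, 18, black), (DC, 22, Delta, 32, red), (DC, 22, Gamma, 18, black), (DC, 22, Gamma, 32, red), (NYC, 16, Omega, 38, gold), (SF, 23, Omega, 24, white), (SF, 23, Omega, 33, black), (SF, 29, Omega, 24, white), (SF, 29, Omega, 33, black), (SF, 40, Omega, 24, white), (SF, 40, Omega, 33, black)}
Selection color != black: {(DC, 22, Delta, 32, red), (DC, 22, Gamma, 32, red), (NYC, 16, Omega, 38, gold), (SF, 23, Omega, 24, white), (SF, 29, Omega, 24, white), (SF, 40, Omega, 24, white)}
π_{city, pname, sid} gives {(DC, Delta, 32), (DC, Gamma, 32), (NYC, Omega, 38), (SF, Omega, 24)} (2 duplicate(s) eliminated).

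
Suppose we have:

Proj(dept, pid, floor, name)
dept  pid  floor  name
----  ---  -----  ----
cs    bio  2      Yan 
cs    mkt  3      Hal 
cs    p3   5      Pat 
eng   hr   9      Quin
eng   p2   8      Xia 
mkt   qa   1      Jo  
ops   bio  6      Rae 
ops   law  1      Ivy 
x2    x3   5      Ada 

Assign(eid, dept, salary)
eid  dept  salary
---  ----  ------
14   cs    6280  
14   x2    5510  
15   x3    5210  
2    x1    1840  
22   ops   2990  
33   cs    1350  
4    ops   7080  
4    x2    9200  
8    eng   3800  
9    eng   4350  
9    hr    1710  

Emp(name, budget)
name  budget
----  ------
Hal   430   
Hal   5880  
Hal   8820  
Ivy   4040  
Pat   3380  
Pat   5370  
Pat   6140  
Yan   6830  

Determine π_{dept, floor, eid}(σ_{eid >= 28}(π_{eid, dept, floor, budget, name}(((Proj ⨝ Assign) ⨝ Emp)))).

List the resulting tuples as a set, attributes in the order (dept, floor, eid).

Joining Proj and Assign on dept yields {(cs, bio, 2, Yan, 14, 6280), (cs, bio, 2, Yan, 33, 1350), (cs, mkt, 3, Hal, 14, 6280), (cs, mkt, 3, Hal, 33, 1350), (cs, p3, 5, Pat, 14, 6280), (cs, p3, 5, Pat, 33, 1350), (eng, hr, 9, Quin, 8, 3800), (eng, hr, 9, Quin, 9, 4350), (eng, p2, 8, Xia, 8, 3800), (eng, p2, 8, Xia, 9, 4350), (ops, bio, 6, Rae, 22, 2990), (ops, bio, 6, Rae, 4, 7080), (ops, law, 1, Ivy, 22, 2990), (ops, law, 1, Ivy, 4, 7080), (x2, x3, 5, Ada, 14, 5510), (x2, x3, 5, Ada, 4, 9200)}.
Joining (Proj ⨝ Assign) and Emp on name yields {(cs, bio, 2, Yan, 14, 6280, 6830), (cs, bio, 2, Yan, 33, 1350, 6830), (cs, mkt, 3, Hal, 14, 6280, 430), (cs, mkt, 3, Hal, 14, 6280, 5880), (cs, mkt, 3, Hal, 14, 6280, 8820), (cs, mkt, 3, Hal, 33, 1350, 430), (cs, mkt, 3, Hal, 33, 1350, 5880), (cs, mkt, 3, Hal, 33, 1350, 8820), (cs, p3, 5, Pat, 14, 6280, 3380), (cs, p3, 5, Pat, 14, 6280, 5370), (cs, p3, 5, Pat, 14, 6280, 6140), (cs, p3, 5, Pat, 33, 1350, 3380), (cs, p3, 5, Pat, 33, 1350, 5370), (cs, p3, 5, Pat, 33, 1350, 6140), (ops, law, 1, Ivy, 22, 2990, 4040), (ops, law, 1, Ivy, 4, 7080, 4040)}.
Projecting to eid, dept, floor, budget, name: {(14, cs, 2, 6830, Yan), (14, cs, 3, 430, Hal), (14, cs, 3, 5880, Hal), (14, cs, 3, 8820, Hal), (14, cs, 5, 3380, Pat), (14, cs, 5, 5370, Pat), (14, cs, 5, 6140, Pat), (22, ops, 1, 4040, Ivy), (33, cs, 2, 6830, Yan), (33, cs, 3, 430, Hal), (33, cs, 3, 5880, Hal), (33, cs, 3, 8820, Hal), (33, cs, 5, 3380, Pat), (33, cs, 5, 5370, Pat), (33, cs, 5, 6140, Pat), (4, ops, 1, 4040, Ivy)}
σ[eid >= 28]: keep tuples satisfying eid >= 28 → {(33, cs, 2, 6830, Yan), (33, cs, 3, 430, Hal), (33, cs, 3, 5880, Hal), (33, cs, 3, 8820, Hal), (33, cs, 5, 3380, Pat), (33, cs, 5, 5370, Pat), (33, cs, 5, 6140, Pat)}
Projecting to dept, floor, eid (4 duplicate(s) eliminated): {(cs, 2, 33), (cs, 3, 33), (cs, 5, 33)}

{(cs, 2, 33), (cs, 3, 33), (cs, 5, 33)}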